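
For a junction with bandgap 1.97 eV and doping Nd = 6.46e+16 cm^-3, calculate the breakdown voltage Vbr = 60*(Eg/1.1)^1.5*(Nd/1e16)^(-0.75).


Step 1: Eg/1.1 = 1.97/1.1 = 1.790909
Step 2: (Eg/1.1)^1.5 = 1.790909^1.5 = 2.396681
Step 3: (Nd/1e16)^(-0.75) = (6.46)^(-0.75) = 0.246789
Step 4: Vbr = 60 * 2.396681 * 0.246789 = 35.5 V

35.5


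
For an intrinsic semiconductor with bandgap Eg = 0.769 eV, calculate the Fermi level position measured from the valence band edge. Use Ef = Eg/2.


Step 1: For an intrinsic semiconductor, the Fermi level sits at midgap.
Step 2: Ef = Eg / 2 = 0.769 / 2 = 0.3845 eV

0.3845


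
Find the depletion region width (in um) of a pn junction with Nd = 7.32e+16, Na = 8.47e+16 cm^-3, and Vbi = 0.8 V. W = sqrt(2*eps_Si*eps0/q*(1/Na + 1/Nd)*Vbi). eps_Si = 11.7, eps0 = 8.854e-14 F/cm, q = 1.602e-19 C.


Step 1: 1/Na + 1/Nd = 1/8.47e+16 + 1/7.32e+16 = 2.54676e-17
Step 2: 2*eps*eps0/q = 2*11.7*8.854e-14/1.602e-19 = 1.293281e+07
Step 3: W^2 = 1.293281e+07 * 2.54676e-17 * 0.8 = 2.63494e-10
Step 4: W = sqrt(2.63494e-10) = 1.623e-05 cm = 0.1623 um

0.1623


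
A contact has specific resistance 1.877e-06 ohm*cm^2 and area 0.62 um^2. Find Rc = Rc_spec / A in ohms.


Step 1: Convert area to cm^2: 0.62 um^2 = 6.2000e-09 cm^2
Step 2: Rc = Rc_spec / A = 1.877e-06 / 6.2000e-09
Step 3: Rc = 3.03e+02 ohms

3.03e+02


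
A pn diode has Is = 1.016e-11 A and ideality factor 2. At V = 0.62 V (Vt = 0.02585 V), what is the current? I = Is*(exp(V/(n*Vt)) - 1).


Step 1: V/(n*Vt) = 0.62/(2*0.02585) = 11.9923
Step 2: exp(11.9923) = 1.6151e+05
Step 3: I = 1.016e-11 * (1.6151e+05 - 1) = 1.64e-06 A

1.64e-06


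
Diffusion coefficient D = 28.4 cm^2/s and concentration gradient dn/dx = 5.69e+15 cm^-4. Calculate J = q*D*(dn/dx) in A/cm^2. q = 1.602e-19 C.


Step 1: J = q * D * (dn/dx)
Step 2: J = 1.602e-19 * 28.4 * 5.69e+15
Step 3: J = 2.59e-02 A/cm^2

2.59e-02


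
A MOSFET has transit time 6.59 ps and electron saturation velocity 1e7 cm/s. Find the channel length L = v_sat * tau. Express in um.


Step 1: tau in seconds = 6.59 ps * 1e-12 = 6.5900e-12 s
Step 2: L = v_sat * tau = 1e7 * 6.5900e-12 = 6.5900e-05 cm
Step 3: L in um = 6.5900e-05 * 1e4 = 0.659 um

0.659


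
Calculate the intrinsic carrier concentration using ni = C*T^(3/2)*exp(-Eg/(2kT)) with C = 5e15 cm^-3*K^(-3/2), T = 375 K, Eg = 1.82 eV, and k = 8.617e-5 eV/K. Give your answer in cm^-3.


Step 1: Compute kT = 8.617e-5 * 375 = 0.03231375 eV
Step 2: Exponent = -Eg/(2kT) = -1.82/(2*0.03231375) = -28.16139
Step 3: T^(3/2) = 375^1.5 = 7261.84
Step 4: ni = 5e15 * 7261.84 * exp(-28.16139) = 2.14e+07 cm^-3

2.14e+07


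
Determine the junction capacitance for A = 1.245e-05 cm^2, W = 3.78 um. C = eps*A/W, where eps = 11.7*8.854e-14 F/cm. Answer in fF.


Step 1: eps_Si = 11.7 * 8.854e-14 = 1.035918e-12 F/cm
Step 2: W in cm = 3.78 * 1e-4 = 3.78e-04 cm
Step 3: C = 1.035918e-12 * 1.245e-05 / 3.78e-04 = 3.411952e-14 F
Step 4: C = 34.12 fF

34.12


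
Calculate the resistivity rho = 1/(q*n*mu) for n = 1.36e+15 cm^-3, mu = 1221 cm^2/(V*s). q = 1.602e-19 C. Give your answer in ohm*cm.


Step 1: sigma = q * n * mu = 1.602e-19 * 1.36e+15 * 1221 = 2.66022e-01 S/cm
Step 2: rho = 1 / sigma = 1 / 2.66022e-01 = 3.759 ohm*cm

3.759


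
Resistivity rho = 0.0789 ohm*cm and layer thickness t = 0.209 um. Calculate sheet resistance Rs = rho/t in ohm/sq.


Step 1: Convert thickness to cm: t = 0.209 um = 2.0900e-05 cm
Step 2: Rs = rho / t = 0.0789 / 2.0900e-05
Step 3: Rs = 3775.1 ohm/sq

3775.1


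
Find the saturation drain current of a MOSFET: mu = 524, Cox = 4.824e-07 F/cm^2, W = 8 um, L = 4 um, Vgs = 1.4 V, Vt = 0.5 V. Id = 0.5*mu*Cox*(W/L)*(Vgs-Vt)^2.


Step 1: Overdrive voltage Vov = Vgs - Vt = 1.4 - 0.5 = 0.9 V
Step 2: W/L = 8/4 = 2
Step 3: Id = 0.5 * 524 * 4.824e-07 * 2 * 0.9^2
Step 4: Id = 2.05e-04 A

2.05e-04


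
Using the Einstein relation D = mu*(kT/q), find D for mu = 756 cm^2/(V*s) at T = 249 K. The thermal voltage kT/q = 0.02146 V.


Step 1: D = mu * (kT/q)
Step 2: D = 756 * 0.02146
Step 3: D = 16.22 cm^2/s

16.22


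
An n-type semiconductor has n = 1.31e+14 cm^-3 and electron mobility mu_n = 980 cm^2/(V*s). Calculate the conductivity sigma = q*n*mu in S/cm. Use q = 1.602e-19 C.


Step 1: sigma = q * n * mu
Step 2: sigma = 1.602e-19 * 1.31e+14 * 980
Step 3: sigma = 2.057e-02 S/cm

2.057e-02


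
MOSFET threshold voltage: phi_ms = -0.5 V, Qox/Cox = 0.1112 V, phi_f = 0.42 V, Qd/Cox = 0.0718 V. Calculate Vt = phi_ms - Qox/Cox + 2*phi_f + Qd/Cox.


Step 1: Vt = phi_ms - Qox/Cox + 2*phi_f + Qd/Cox
Step 2: Vt = -0.5 - 0.1112 + 2*0.42 + 0.0718
Step 3: Vt = -0.5 - 0.1112 + 0.84 + 0.0718
Step 4: Vt = 0.3006 V

0.3006


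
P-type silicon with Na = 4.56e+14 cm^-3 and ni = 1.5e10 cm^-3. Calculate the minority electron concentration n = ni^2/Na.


Step 1: Majority hole concentration p ≈ Na = 4.56e+14 cm^-3
Step 2: n = ni^2 / Na = (1.5e10)^2 / 4.56e+14
Step 3: n = 4.93e+05 cm^-3

4.93e+05


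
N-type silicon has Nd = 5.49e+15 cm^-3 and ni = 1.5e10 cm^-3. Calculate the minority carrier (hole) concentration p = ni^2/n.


Step 1: Since Nd >> ni, n ≈ Nd = 5.49e+15 cm^-3
Step 2: p = ni^2 / n = (1.5e10)^2 / 5.49e+15
Step 3: p = 2.25e20 / 5.49e+15 = 4.10e+04 cm^-3

4.10e+04


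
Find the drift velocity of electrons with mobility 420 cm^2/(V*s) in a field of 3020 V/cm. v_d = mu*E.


Step 1: v_d = mu * E
Step 2: v_d = 420 * 3020 = 1268400
Step 3: v_d = 1.27e+06 cm/s

1.27e+06


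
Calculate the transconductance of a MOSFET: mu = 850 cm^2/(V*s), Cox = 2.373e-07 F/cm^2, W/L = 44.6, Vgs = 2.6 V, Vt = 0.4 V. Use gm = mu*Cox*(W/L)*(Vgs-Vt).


Step 1: Vov = Vgs - Vt = 2.6 - 0.4 = 2.2 V
Step 2: gm = mu * Cox * (W/L) * Vov
Step 3: gm = 850 * 2.373e-07 * 44.6 * 2.2 = 1.98e-02 S

1.98e-02


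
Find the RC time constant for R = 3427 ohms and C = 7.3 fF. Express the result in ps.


Step 1: tau = R * C
Step 2: tau = 3427 * 7.3 fF = 3427 * 7.3e-15 F
Step 3: tau = 2.50171e-11 s = 25.0171 ps

25.0171


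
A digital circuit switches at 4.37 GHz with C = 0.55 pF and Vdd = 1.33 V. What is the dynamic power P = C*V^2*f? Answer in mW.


Step 1: V^2 = 1.33^2 = 1.7689 V^2
Step 2: P = C*V^2*f = 0.55e-12 F * 1.7689 * 4.37e9 Hz
Step 3: P = 4.25155115e-03 W
Step 4: P = 4.252 mW

4.252


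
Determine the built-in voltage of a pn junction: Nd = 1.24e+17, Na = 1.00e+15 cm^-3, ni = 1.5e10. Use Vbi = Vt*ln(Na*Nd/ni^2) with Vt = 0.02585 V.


Step 1: Compute Na*Nd/ni^2 = 1.00e+15 * 1.24e+17 / (1.5e10)^2 = 5.5111e+11
Step 2: ln(5.5111e+11) = 27.0352
Step 3: Vbi = 0.02585 * 27.0352 = 0.699 V

0.699


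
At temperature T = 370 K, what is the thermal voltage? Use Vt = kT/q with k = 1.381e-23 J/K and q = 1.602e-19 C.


Step 1: kT = 1.381e-23 * 370 = 5.1097e-21 J
Step 2: Vt = kT/q = 5.1097e-21 / 1.602e-19
Step 3: Vt = 0.0319 V

0.0319


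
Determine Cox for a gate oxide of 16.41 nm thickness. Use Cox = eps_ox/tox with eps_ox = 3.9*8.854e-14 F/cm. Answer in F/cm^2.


Step 1: eps_ox = 3.9 * 8.854e-14 = 3.45306e-13 F/cm
Step 2: tox in cm = 16.41 nm * 1e-7 = 1.6410e-06 cm
Step 3: Cox = 3.45306e-13 / 1.6410e-06 = 2.10e-07 F/cm^2

2.10e-07


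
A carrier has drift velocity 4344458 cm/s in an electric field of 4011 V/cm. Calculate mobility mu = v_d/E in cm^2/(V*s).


Step 1: mu = v_d / E
Step 2: mu = 4344458 / 4011
Step 3: mu = 1083.14 cm^2/(V*s)

1083.14


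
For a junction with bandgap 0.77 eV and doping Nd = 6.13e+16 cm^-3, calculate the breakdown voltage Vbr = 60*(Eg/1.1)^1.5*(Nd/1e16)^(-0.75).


Step 1: Eg/1.1 = 0.77/1.1 = 0.700000
Step 2: (Eg/1.1)^1.5 = 0.700000^1.5 = 0.585662
Step 3: (Nd/1e16)^(-0.75) = (6.13)^(-0.75) = 0.256687
Step 4: Vbr = 60 * 0.585662 * 0.256687 = 9.0 V

9.0


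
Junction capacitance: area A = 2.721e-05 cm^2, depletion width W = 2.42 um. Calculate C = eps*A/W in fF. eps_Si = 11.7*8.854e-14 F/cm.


Step 1: eps_Si = 11.7 * 8.854e-14 = 1.035918e-12 F/cm
Step 2: W in cm = 2.42 * 1e-4 = 2.42e-04 cm
Step 3: C = 1.035918e-12 * 2.721e-05 / 2.42e-04 = 1.164766e-13 F
Step 4: C = 116.48 fF

116.48


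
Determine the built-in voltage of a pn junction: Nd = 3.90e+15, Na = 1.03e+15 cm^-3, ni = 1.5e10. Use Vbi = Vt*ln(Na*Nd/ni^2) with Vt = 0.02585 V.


Step 1: Compute Na*Nd/ni^2 = 1.03e+15 * 3.90e+15 / (1.5e10)^2 = 1.7853e+10
Step 2: ln(1.7853e+10) = 23.6054
Step 3: Vbi = 0.02585 * 23.6054 = 0.61 V

0.61


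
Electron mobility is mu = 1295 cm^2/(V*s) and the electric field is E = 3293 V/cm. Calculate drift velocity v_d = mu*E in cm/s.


Step 1: v_d = mu * E
Step 2: v_d = 1295 * 3293 = 4264435
Step 3: v_d = 4.26e+06 cm/s

4.26e+06


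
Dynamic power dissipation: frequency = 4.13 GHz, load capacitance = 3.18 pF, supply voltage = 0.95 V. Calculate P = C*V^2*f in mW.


Step 1: V^2 = 0.95^2 = 0.9025 V^2
Step 2: P = C*V^2*f = 3.18e-12 F * 0.9025 * 4.13e9 Hz
Step 3: P = 1.18528935e-02 W
Step 4: P = 11.853 mW

11.853


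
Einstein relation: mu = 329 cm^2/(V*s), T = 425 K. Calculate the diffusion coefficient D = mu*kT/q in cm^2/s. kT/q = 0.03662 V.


Step 1: D = mu * (kT/q)
Step 2: D = 329 * 0.03662
Step 3: D = 12.05 cm^2/s

12.05


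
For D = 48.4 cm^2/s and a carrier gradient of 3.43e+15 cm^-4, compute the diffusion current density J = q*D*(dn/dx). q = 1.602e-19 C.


Step 1: J = q * D * (dn/dx)
Step 2: J = 1.602e-19 * 48.4 * 3.43e+15
Step 3: J = 2.66e-02 A/cm^2

2.66e-02


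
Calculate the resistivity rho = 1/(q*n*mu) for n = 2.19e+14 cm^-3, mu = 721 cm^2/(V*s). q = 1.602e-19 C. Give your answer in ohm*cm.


Step 1: sigma = q * n * mu = 1.602e-19 * 2.19e+14 * 721 = 2.52954e-02 S/cm
Step 2: rho = 1 / sigma = 1 / 2.52954e-02 = 39.53 ohm*cm

39.53


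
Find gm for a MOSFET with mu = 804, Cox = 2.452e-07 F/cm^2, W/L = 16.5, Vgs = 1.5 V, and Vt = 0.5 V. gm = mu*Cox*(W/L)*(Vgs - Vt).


Step 1: Vov = Vgs - Vt = 1.5 - 0.5 = 1.0 V
Step 2: gm = mu * Cox * (W/L) * Vov
Step 3: gm = 804 * 2.452e-07 * 16.5 * 1.0 = 3.25e-03 S

3.25e-03


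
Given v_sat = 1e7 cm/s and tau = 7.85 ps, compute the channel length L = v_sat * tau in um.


Step 1: tau in seconds = 7.85 ps * 1e-12 = 7.8500e-12 s
Step 2: L = v_sat * tau = 1e7 * 7.8500e-12 = 7.8500e-05 cm
Step 3: L in um = 7.8500e-05 * 1e4 = 0.785 um

0.785


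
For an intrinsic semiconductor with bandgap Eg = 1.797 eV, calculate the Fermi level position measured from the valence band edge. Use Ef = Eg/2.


Step 1: For an intrinsic semiconductor, the Fermi level sits at midgap.
Step 2: Ef = Eg / 2 = 1.797 / 2 = 0.8985 eV

0.8985


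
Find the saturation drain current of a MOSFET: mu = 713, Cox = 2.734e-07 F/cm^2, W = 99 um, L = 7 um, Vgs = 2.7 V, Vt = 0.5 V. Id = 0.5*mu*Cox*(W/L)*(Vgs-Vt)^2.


Step 1: Overdrive voltage Vov = Vgs - Vt = 2.7 - 0.5 = 2.2 V
Step 2: W/L = 99/7 = 14.1429
Step 3: Id = 0.5 * 713 * 2.734e-07 * 14.1429 * 2.2^2
Step 4: Id = 6.67e-03 A

6.67e-03


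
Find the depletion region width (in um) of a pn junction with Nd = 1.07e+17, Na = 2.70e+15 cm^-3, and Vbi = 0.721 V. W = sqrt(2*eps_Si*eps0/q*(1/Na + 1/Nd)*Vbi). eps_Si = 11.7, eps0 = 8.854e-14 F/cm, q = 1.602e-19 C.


Step 1: 1/Na + 1/Nd = 1/2.70e+15 + 1/1.07e+17 = 3.79716e-16
Step 2: 2*eps*eps0/q = 2*11.7*8.854e-14/1.602e-19 = 1.293281e+07
Step 3: W^2 = 1.293281e+07 * 3.79716e-16 * 0.721 = 3.54068e-09
Step 4: W = sqrt(3.54068e-09) = 5.950e-05 cm = 0.595 um

0.595


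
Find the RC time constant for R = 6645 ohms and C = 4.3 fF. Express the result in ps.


Step 1: tau = R * C
Step 2: tau = 6645 * 4.3 fF = 6645 * 4.3e-15 F
Step 3: tau = 2.85735e-11 s = 28.5735 ps

28.5735


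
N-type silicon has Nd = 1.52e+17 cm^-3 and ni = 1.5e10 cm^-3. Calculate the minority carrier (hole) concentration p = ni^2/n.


Step 1: Since Nd >> ni, n ≈ Nd = 1.52e+17 cm^-3
Step 2: p = ni^2 / n = (1.5e10)^2 / 1.52e+17
Step 3: p = 2.25e20 / 1.52e+17 = 1.48e+03 cm^-3

1.48e+03


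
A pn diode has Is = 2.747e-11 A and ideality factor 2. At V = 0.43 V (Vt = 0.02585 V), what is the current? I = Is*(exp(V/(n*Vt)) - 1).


Step 1: V/(n*Vt) = 0.43/(2*0.02585) = 8.3172
Step 2: exp(8.3172) = 4.0937e+03
Step 3: I = 2.747e-11 * (4.0937e+03 - 1) = 1.12e-07 A

1.12e-07


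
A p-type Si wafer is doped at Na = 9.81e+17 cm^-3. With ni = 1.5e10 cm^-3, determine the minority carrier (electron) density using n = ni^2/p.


Step 1: Majority hole concentration p ≈ Na = 9.81e+17 cm^-3
Step 2: n = ni^2 / Na = (1.5e10)^2 / 9.81e+17
Step 3: n = 2.29e+02 cm^-3

2.29e+02


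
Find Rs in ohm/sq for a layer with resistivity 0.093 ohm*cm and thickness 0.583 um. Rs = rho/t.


Step 1: Convert thickness to cm: t = 0.583 um = 5.8300e-05 cm
Step 2: Rs = rho / t = 0.093 / 5.8300e-05
Step 3: Rs = 1595.2 ohm/sq

1595.2


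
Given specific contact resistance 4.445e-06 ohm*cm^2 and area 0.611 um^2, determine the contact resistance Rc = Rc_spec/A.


Step 1: Convert area to cm^2: 0.611 um^2 = 6.1100e-09 cm^2
Step 2: Rc = Rc_spec / A = 4.445e-06 / 6.1100e-09
Step 3: Rc = 7.27e+02 ohms

7.27e+02


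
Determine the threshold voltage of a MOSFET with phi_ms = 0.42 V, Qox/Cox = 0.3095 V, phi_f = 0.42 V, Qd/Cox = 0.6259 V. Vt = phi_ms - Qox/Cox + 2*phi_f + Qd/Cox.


Step 1: Vt = phi_ms - Qox/Cox + 2*phi_f + Qd/Cox
Step 2: Vt = 0.42 - 0.3095 + 2*0.42 + 0.6259
Step 3: Vt = 0.42 - 0.3095 + 0.84 + 0.6259
Step 4: Vt = 1.5764 V

1.5764


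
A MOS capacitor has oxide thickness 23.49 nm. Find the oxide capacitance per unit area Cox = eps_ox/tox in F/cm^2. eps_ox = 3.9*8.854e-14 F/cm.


Step 1: eps_ox = 3.9 * 8.854e-14 = 3.45306e-13 F/cm
Step 2: tox in cm = 23.49 nm * 1e-7 = 2.3490e-06 cm
Step 3: Cox = 3.45306e-13 / 2.3490e-06 = 1.47e-07 F/cm^2

1.47e-07


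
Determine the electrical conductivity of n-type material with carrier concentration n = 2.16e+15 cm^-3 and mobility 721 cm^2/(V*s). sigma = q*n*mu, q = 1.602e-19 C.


Step 1: sigma = q * n * mu
Step 2: sigma = 1.602e-19 * 2.16e+15 * 721
Step 3: sigma = 2.495e-01 S/cm

2.495e-01


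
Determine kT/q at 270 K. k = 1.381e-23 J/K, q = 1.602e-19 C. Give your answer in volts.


Step 1: kT = 1.381e-23 * 270 = 3.7287e-21 J
Step 2: Vt = kT/q = 3.7287e-21 / 1.602e-19
Step 3: Vt = 0.02328 V

0.02328


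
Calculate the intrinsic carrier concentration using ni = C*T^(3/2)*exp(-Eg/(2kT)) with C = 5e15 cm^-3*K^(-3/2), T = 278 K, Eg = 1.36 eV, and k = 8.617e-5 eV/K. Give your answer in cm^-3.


Step 1: Compute kT = 8.617e-5 * 278 = 0.02395526 eV
Step 2: Exponent = -Eg/(2kT) = -1.36/(2*0.02395526) = -28.38625
Step 3: T^(3/2) = 278^1.5 = 4635.19
Step 4: ni = 5e15 * 4635.19 * exp(-28.38625) = 1.09e+07 cm^-3

1.09e+07


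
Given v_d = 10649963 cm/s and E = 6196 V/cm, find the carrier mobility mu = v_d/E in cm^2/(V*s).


Step 1: mu = v_d / E
Step 2: mu = 10649963 / 6196
Step 3: mu = 1718.84 cm^2/(V*s)

1718.84


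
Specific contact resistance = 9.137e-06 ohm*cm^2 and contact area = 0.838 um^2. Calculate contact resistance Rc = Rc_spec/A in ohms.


Step 1: Convert area to cm^2: 0.838 um^2 = 8.3800e-09 cm^2
Step 2: Rc = Rc_spec / A = 9.137e-06 / 8.3800e-09
Step 3: Rc = 1.09e+03 ohms

1.09e+03


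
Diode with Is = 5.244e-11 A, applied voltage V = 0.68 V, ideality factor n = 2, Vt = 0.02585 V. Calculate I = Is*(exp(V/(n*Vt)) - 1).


Step 1: V/(n*Vt) = 0.68/(2*0.02585) = 13.1528
Step 2: exp(13.1528) = 5.1545e+05
Step 3: I = 5.244e-11 * (5.1545e+05 - 1) = 2.70e-05 A

2.70e-05


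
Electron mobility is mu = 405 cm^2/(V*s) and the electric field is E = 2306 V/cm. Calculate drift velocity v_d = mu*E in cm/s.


Step 1: v_d = mu * E
Step 2: v_d = 405 * 2306 = 933930
Step 3: v_d = 9.34e+05 cm/s

9.34e+05


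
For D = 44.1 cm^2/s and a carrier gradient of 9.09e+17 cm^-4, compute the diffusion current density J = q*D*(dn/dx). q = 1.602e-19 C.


Step 1: J = q * D * (dn/dx)
Step 2: J = 1.602e-19 * 44.1 * 9.09e+17
Step 3: J = 6.42e+00 A/cm^2

6.42e+00


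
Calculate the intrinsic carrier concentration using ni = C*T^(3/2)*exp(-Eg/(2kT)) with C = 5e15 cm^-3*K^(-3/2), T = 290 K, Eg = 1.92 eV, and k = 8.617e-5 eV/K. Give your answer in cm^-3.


Step 1: Compute kT = 8.617e-5 * 290 = 0.0249893 eV
Step 2: Exponent = -Eg/(2kT) = -1.92/(2*0.0249893) = -38.41644
Step 3: T^(3/2) = 290^1.5 = 4938.52
Step 4: ni = 5e15 * 4938.52 * exp(-38.41644) = 5.11e+02 cm^-3

5.11e+02


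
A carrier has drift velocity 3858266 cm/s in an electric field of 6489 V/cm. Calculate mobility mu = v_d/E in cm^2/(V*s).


Step 1: mu = v_d / E
Step 2: mu = 3858266 / 6489
Step 3: mu = 594.59 cm^2/(V*s)

594.59


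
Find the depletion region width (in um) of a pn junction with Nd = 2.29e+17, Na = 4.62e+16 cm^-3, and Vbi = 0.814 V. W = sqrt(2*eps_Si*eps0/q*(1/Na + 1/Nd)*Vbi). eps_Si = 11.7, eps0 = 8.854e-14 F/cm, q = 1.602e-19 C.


Step 1: 1/Na + 1/Nd = 1/4.62e+16 + 1/2.29e+17 = 2.60118e-17
Step 2: 2*eps*eps0/q = 2*11.7*8.854e-14/1.602e-19 = 1.293281e+07
Step 3: W^2 = 1.293281e+07 * 2.60118e-17 * 0.814 = 2.73834e-10
Step 4: W = sqrt(2.73834e-10) = 1.655e-05 cm = 0.1655 um

0.1655


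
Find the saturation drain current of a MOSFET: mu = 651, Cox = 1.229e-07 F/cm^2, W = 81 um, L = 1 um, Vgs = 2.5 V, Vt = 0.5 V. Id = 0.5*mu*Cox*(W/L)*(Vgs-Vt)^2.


Step 1: Overdrive voltage Vov = Vgs - Vt = 2.5 - 0.5 = 2.0 V
Step 2: W/L = 81/1 = 81
Step 3: Id = 0.5 * 651 * 1.229e-07 * 81 * 2.0^2
Step 4: Id = 1.30e-02 A

1.30e-02


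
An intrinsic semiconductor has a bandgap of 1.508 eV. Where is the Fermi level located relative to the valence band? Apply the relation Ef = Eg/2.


Step 1: For an intrinsic semiconductor, the Fermi level sits at midgap.
Step 2: Ef = Eg / 2 = 1.508 / 2 = 0.754 eV

0.754


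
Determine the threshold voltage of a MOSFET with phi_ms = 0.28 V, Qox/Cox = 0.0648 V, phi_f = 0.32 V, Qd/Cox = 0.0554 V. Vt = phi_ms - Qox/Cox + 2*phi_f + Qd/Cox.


Step 1: Vt = phi_ms - Qox/Cox + 2*phi_f + Qd/Cox
Step 2: Vt = 0.28 - 0.0648 + 2*0.32 + 0.0554
Step 3: Vt = 0.28 - 0.0648 + 0.64 + 0.0554
Step 4: Vt = 0.9106 V

0.9106


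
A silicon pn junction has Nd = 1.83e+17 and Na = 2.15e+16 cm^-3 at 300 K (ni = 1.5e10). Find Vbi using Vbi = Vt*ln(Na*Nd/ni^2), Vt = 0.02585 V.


Step 1: Compute Na*Nd/ni^2 = 2.15e+16 * 1.83e+17 / (1.5e10)^2 = 1.7487e+13
Step 2: ln(1.7487e+13) = 30.4925
Step 3: Vbi = 0.02585 * 30.4925 = 0.788 V

0.788


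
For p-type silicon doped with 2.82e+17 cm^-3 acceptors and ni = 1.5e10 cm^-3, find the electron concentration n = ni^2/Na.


Step 1: Majority hole concentration p ≈ Na = 2.82e+17 cm^-3
Step 2: n = ni^2 / Na = (1.5e10)^2 / 2.82e+17
Step 3: n = 7.98e+02 cm^-3

7.98e+02


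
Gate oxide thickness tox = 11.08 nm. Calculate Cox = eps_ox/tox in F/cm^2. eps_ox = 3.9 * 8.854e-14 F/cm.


Step 1: eps_ox = 3.9 * 8.854e-14 = 3.45306e-13 F/cm
Step 2: tox in cm = 11.08 nm * 1e-7 = 1.1080e-06 cm
Step 3: Cox = 3.45306e-13 / 1.1080e-06 = 3.12e-07 F/cm^2

3.12e-07


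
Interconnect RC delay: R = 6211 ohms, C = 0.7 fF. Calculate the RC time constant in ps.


Step 1: tau = R * C
Step 2: tau = 6211 * 0.7 fF = 6211 * 7.0e-16 F
Step 3: tau = 4.3477e-12 s = 4.3477 ps

4.3477


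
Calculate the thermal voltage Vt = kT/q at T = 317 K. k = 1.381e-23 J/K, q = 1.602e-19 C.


Step 1: kT = 1.381e-23 * 317 = 4.37777e-21 J
Step 2: Vt = kT/q = 4.37777e-21 / 1.602e-19
Step 3: Vt = 0.02733 V

0.02733


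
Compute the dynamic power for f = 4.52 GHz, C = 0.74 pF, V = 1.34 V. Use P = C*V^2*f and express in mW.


Step 1: V^2 = 1.34^2 = 1.7956 V^2
Step 2: P = C*V^2*f = 0.74e-12 F * 1.7956 * 4.52e9 Hz
Step 3: P = 6.00592288e-03 W
Step 4: P = 6.006 mW

6.006


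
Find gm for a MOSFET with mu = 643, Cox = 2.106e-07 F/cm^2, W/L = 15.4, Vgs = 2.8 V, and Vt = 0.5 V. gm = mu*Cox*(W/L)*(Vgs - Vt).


Step 1: Vov = Vgs - Vt = 2.8 - 0.5 = 2.3 V
Step 2: gm = mu * Cox * (W/L) * Vov
Step 3: gm = 643 * 2.106e-07 * 15.4 * 2.3 = 4.80e-03 S

4.80e-03


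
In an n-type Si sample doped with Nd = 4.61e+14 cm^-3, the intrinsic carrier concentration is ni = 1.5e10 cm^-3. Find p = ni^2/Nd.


Step 1: Since Nd >> ni, n ≈ Nd = 4.61e+14 cm^-3
Step 2: p = ni^2 / n = (1.5e10)^2 / 4.61e+14
Step 3: p = 2.25e20 / 4.61e+14 = 4.88e+05 cm^-3

4.88e+05


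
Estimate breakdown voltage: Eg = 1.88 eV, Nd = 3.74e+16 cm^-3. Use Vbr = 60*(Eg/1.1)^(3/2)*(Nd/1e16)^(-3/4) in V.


Step 1: Eg/1.1 = 1.88/1.1 = 1.709091
Step 2: (Eg/1.1)^1.5 = 1.709091^1.5 = 2.234332
Step 3: (Nd/1e16)^(-0.75) = (3.74)^(-0.75) = 0.371832
Step 4: Vbr = 60 * 2.234332 * 0.371832 = 49.8 V

49.8


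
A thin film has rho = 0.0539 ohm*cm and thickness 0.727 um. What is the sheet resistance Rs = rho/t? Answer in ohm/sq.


Step 1: Convert thickness to cm: t = 0.727 um = 7.2700e-05 cm
Step 2: Rs = rho / t = 0.0539 / 7.2700e-05
Step 3: Rs = 741.4 ohm/sq

741.4


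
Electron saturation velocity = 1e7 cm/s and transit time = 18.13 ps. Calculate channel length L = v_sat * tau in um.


Step 1: tau in seconds = 18.13 ps * 1e-12 = 1.8130e-11 s
Step 2: L = v_sat * tau = 1e7 * 1.8130e-11 = 1.8130e-04 cm
Step 3: L in um = 1.8130e-04 * 1e4 = 1.813 um

1.813


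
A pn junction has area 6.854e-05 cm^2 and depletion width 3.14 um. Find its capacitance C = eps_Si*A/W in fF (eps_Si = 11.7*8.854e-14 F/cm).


Step 1: eps_Si = 11.7 * 8.854e-14 = 1.035918e-12 F/cm
Step 2: W in cm = 3.14 * 1e-4 = 3.14e-04 cm
Step 3: C = 1.035918e-12 * 6.854e-05 / 3.14e-04 = 2.261204e-13 F
Step 4: C = 226.12 fF

226.12


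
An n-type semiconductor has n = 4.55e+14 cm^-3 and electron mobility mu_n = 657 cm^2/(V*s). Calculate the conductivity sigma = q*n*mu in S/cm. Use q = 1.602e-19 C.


Step 1: sigma = q * n * mu
Step 2: sigma = 1.602e-19 * 4.55e+14 * 657
Step 3: sigma = 4.789e-02 S/cm

4.789e-02


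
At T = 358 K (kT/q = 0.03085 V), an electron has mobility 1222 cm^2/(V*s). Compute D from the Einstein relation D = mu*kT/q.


Step 1: D = mu * (kT/q)
Step 2: D = 1222 * 0.03085
Step 3: D = 37.7 cm^2/s

37.7


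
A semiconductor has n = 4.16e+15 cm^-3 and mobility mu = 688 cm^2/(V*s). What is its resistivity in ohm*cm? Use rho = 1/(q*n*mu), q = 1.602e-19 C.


Step 1: sigma = q * n * mu = 1.602e-19 * 4.16e+15 * 688 = 4.58505e-01 S/cm
Step 2: rho = 1 / sigma = 1 / 4.58505e-01 = 2.181 ohm*cm

2.181


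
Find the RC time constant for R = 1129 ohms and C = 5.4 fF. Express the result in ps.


Step 1: tau = R * C
Step 2: tau = 1129 * 5.4 fF = 1129 * 5.4e-15 F
Step 3: tau = 6.0966e-12 s = 6.0966 ps

6.0966


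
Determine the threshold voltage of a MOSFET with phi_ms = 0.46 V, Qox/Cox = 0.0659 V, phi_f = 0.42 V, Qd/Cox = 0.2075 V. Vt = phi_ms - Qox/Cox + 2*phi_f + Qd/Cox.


Step 1: Vt = phi_ms - Qox/Cox + 2*phi_f + Qd/Cox
Step 2: Vt = 0.46 - 0.0659 + 2*0.42 + 0.2075
Step 3: Vt = 0.46 - 0.0659 + 0.84 + 0.2075
Step 4: Vt = 1.4416 V

1.4416


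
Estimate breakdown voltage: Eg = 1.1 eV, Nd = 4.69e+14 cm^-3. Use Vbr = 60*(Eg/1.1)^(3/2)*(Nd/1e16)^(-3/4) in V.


Step 1: Eg/1.1 = 1.1/1.1 = 1.000000
Step 2: (Eg/1.1)^1.5 = 1.000000^1.5 = 1.000000
Step 3: (Nd/1e16)^(-0.75) = (0.0469)^(-0.75) = 9.922483
Step 4: Vbr = 60 * 1.000000 * 9.922483 = 595.3 V

595.3


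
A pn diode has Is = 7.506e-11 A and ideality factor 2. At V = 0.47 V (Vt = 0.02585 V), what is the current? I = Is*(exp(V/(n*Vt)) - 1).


Step 1: V/(n*Vt) = 0.47/(2*0.02585) = 9.0909
Step 2: exp(9.0909) = 8.8742e+03
Step 3: I = 7.506e-11 * (8.8742e+03 - 1) = 6.66e-07 A

6.66e-07


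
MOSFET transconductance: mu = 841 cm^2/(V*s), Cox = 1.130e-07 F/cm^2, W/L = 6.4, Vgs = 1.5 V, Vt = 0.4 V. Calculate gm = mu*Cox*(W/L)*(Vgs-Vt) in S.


Step 1: Vov = Vgs - Vt = 1.5 - 0.4 = 1.1 V
Step 2: gm = mu * Cox * (W/L) * Vov
Step 3: gm = 841 * 1.130e-07 * 6.4 * 1.1 = 6.69e-04 S

6.69e-04


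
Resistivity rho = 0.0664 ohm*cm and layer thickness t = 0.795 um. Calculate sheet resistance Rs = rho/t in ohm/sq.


Step 1: Convert thickness to cm: t = 0.795 um = 7.9500e-05 cm
Step 2: Rs = rho / t = 0.0664 / 7.9500e-05
Step 3: Rs = 835.2 ohm/sq

835.2


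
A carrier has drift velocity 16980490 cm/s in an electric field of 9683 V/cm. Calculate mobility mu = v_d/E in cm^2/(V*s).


Step 1: mu = v_d / E
Step 2: mu = 16980490 / 9683
Step 3: mu = 1753.64 cm^2/(V*s)

1753.64


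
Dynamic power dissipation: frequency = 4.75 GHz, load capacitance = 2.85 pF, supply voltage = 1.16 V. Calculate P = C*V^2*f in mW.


Step 1: V^2 = 1.16^2 = 1.3456 V^2
Step 2: P = C*V^2*f = 2.85e-12 F * 1.3456 * 4.75e9 Hz
Step 3: P = 1.821606e-02 W
Step 4: P = 18.216 mW

18.216


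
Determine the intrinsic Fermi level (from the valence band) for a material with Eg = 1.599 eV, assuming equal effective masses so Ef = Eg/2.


Step 1: For an intrinsic semiconductor, the Fermi level sits at midgap.
Step 2: Ef = Eg / 2 = 1.599 / 2 = 0.7995 eV

0.7995


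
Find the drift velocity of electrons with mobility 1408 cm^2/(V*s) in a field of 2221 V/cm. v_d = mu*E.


Step 1: v_d = mu * E
Step 2: v_d = 1408 * 2221 = 3127168
Step 3: v_d = 3.13e+06 cm/s

3.13e+06


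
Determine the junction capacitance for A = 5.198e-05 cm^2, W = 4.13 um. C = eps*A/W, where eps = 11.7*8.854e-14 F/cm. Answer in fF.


Step 1: eps_Si = 11.7 * 8.854e-14 = 1.035918e-12 F/cm
Step 2: W in cm = 4.13 * 1e-4 = 4.13e-04 cm
Step 3: C = 1.035918e-12 * 5.198e-05 / 4.13e-04 = 1.303802e-13 F
Step 4: C = 130.38 fF

130.38


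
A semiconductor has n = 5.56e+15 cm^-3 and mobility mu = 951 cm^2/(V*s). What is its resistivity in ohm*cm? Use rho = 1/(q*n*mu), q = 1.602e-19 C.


Step 1: sigma = q * n * mu = 1.602e-19 * 5.56e+15 * 951 = 8.47067e-01 S/cm
Step 2: rho = 1 / sigma = 1 / 8.47067e-01 = 1.181 ohm*cm

1.181


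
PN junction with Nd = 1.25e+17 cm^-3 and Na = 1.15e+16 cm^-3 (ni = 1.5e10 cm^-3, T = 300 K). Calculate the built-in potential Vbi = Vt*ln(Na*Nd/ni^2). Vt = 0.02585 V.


Step 1: Compute Na*Nd/ni^2 = 1.15e+16 * 1.25e+17 / (1.5e10)^2 = 6.3889e+12
Step 2: ln(6.3889e+12) = 29.4856
Step 3: Vbi = 0.02585 * 29.4856 = 0.762 V

0.762


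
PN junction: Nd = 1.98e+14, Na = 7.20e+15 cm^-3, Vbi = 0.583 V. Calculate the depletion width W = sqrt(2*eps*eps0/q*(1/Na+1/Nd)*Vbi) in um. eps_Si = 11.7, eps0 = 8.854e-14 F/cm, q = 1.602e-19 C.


Step 1: 1/Na + 1/Nd = 1/7.20e+15 + 1/1.98e+14 = 5.18939e-15
Step 2: 2*eps*eps0/q = 2*11.7*8.854e-14/1.602e-19 = 1.293281e+07
Step 3: W^2 = 1.293281e+07 * 5.18939e-15 * 0.583 = 3.91271e-08
Step 4: W = sqrt(3.91271e-08) = 1.978e-04 cm = 1.978 um

1.978


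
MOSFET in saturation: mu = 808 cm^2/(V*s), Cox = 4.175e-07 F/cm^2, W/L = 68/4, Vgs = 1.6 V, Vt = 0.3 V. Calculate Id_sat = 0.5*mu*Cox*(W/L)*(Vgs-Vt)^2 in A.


Step 1: Overdrive voltage Vov = Vgs - Vt = 1.6 - 0.3 = 1.3 V
Step 2: W/L = 68/4 = 17
Step 3: Id = 0.5 * 808 * 4.175e-07 * 17 * 1.3^2
Step 4: Id = 4.85e-03 A

4.85e-03


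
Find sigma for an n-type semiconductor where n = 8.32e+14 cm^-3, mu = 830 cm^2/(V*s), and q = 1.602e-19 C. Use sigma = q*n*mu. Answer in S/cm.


Step 1: sigma = q * n * mu
Step 2: sigma = 1.602e-19 * 8.32e+14 * 830
Step 3: sigma = 1.106e-01 S/cm

1.106e-01


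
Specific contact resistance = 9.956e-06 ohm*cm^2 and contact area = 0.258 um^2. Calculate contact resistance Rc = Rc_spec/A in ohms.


Step 1: Convert area to cm^2: 0.258 um^2 = 2.5800e-09 cm^2
Step 2: Rc = Rc_spec / A = 9.956e-06 / 2.5800e-09
Step 3: Rc = 3.86e+03 ohms

3.86e+03


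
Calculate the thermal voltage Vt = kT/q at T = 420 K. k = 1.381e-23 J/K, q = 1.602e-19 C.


Step 1: kT = 1.381e-23 * 420 = 5.8002e-21 J
Step 2: Vt = kT/q = 5.8002e-21 / 1.602e-19
Step 3: Vt = 0.03621 V

0.03621


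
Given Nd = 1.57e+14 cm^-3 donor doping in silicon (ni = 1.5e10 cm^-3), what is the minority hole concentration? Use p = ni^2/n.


Step 1: Since Nd >> ni, n ≈ Nd = 1.57e+14 cm^-3
Step 2: p = ni^2 / n = (1.5e10)^2 / 1.57e+14
Step 3: p = 2.25e20 / 1.57e+14 = 1.43e+06 cm^-3

1.43e+06


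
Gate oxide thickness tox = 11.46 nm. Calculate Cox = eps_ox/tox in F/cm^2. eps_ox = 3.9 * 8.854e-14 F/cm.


Step 1: eps_ox = 3.9 * 8.854e-14 = 3.45306e-13 F/cm
Step 2: tox in cm = 11.46 nm * 1e-7 = 1.1460e-06 cm
Step 3: Cox = 3.45306e-13 / 1.1460e-06 = 3.01e-07 F/cm^2

3.01e-07


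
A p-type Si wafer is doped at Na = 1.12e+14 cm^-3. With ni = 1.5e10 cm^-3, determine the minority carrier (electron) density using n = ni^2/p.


Step 1: Majority hole concentration p ≈ Na = 1.12e+14 cm^-3
Step 2: n = ni^2 / Na = (1.5e10)^2 / 1.12e+14
Step 3: n = 2.01e+06 cm^-3

2.01e+06


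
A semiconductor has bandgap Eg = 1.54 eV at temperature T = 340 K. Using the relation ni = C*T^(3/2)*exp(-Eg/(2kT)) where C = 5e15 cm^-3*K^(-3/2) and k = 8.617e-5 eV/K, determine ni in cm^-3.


Step 1: Compute kT = 8.617e-5 * 340 = 0.0292978 eV
Step 2: Exponent = -Eg/(2kT) = -1.54/(2*0.0292978) = -26.28184
Step 3: T^(3/2) = 340^1.5 = 6269.29
Step 4: ni = 5e15 * 6269.29 * exp(-26.28184) = 1.21e+08 cm^-3

1.21e+08


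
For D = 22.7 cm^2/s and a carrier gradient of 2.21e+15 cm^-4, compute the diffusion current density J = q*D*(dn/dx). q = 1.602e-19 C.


Step 1: J = q * D * (dn/dx)
Step 2: J = 1.602e-19 * 22.7 * 2.21e+15
Step 3: J = 8.04e-03 A/cm^2

8.04e-03


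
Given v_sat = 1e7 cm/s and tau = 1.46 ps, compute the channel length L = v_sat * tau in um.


Step 1: tau in seconds = 1.46 ps * 1e-12 = 1.4600e-12 s
Step 2: L = v_sat * tau = 1e7 * 1.4600e-12 = 1.4600e-05 cm
Step 3: L in um = 1.4600e-05 * 1e4 = 0.146 um

0.146


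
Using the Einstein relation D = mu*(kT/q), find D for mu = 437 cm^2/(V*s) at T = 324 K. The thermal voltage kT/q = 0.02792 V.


Step 1: D = mu * (kT/q)
Step 2: D = 437 * 0.02792
Step 3: D = 12.2 cm^2/s

12.2


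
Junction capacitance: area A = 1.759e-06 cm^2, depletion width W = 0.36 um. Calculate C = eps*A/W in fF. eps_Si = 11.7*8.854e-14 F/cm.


Step 1: eps_Si = 11.7 * 8.854e-14 = 1.035918e-12 F/cm
Step 2: W in cm = 0.36 * 1e-4 = 3.60e-05 cm
Step 3: C = 1.035918e-12 * 1.759e-06 / 3.60e-05 = 5.061610e-14 F
Step 4: C = 50.62 fF

50.62


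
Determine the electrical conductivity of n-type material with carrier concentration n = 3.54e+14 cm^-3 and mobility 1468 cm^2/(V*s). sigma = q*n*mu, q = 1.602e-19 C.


Step 1: sigma = q * n * mu
Step 2: sigma = 1.602e-19 * 3.54e+14 * 1468
Step 3: sigma = 8.325e-02 S/cm

8.325e-02


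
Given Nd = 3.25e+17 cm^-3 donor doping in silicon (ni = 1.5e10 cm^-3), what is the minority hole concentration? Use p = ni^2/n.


Step 1: Since Nd >> ni, n ≈ Nd = 3.25e+17 cm^-3
Step 2: p = ni^2 / n = (1.5e10)^2 / 3.25e+17
Step 3: p = 2.25e20 / 3.25e+17 = 6.92e+02 cm^-3

6.92e+02


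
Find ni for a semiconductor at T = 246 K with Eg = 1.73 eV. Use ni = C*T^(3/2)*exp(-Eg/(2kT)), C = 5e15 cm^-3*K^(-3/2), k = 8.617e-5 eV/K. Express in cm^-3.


Step 1: Compute kT = 8.617e-5 * 246 = 0.02119782 eV
Step 2: Exponent = -Eg/(2kT) = -1.73/(2*0.02119782) = -40.80608
Step 3: T^(3/2) = 246^1.5 = 3858.36
Step 4: ni = 5e15 * 3858.36 * exp(-40.80608) = 3.66e+01 cm^-3

3.66e+01


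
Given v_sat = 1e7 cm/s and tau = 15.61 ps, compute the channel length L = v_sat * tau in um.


Step 1: tau in seconds = 15.61 ps * 1e-12 = 1.5610e-11 s
Step 2: L = v_sat * tau = 1e7 * 1.5610e-11 = 1.5610e-04 cm
Step 3: L in um = 1.5610e-04 * 1e4 = 1.561 um

1.561


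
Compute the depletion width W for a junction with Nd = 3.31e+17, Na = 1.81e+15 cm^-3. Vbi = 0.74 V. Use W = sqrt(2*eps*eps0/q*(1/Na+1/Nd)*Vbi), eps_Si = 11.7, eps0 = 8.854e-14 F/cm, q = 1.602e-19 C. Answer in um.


Step 1: 1/Na + 1/Nd = 1/1.81e+15 + 1/3.31e+17 = 5.55507e-16
Step 2: 2*eps*eps0/q = 2*11.7*8.854e-14/1.602e-19 = 1.293281e+07
Step 3: W^2 = 1.293281e+07 * 5.55507e-16 * 0.74 = 5.31636e-09
Step 4: W = sqrt(5.31636e-09) = 7.291e-05 cm = 0.7291 um

0.7291


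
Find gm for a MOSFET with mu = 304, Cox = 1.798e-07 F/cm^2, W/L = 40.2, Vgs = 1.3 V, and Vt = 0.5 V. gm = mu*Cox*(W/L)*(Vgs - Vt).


Step 1: Vov = Vgs - Vt = 1.3 - 0.5 = 0.8 V
Step 2: gm = mu * Cox * (W/L) * Vov
Step 3: gm = 304 * 1.798e-07 * 40.2 * 0.8 = 1.76e-03 S

1.76e-03


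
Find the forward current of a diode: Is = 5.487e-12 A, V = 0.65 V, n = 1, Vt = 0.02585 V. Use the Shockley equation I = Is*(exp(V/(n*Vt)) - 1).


Step 1: V/(n*Vt) = 0.65/(1*0.02585) = 25.1451
Step 2: exp(25.1451) = 8.3249e+10
Step 3: I = 5.487e-12 * (8.3249e+10 - 1) = 4.57e-01 A

4.57e-01


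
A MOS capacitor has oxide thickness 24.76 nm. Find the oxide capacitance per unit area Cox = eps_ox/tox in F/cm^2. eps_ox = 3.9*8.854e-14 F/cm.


Step 1: eps_ox = 3.9 * 8.854e-14 = 3.45306e-13 F/cm
Step 2: tox in cm = 24.76 nm * 1e-7 = 2.4760e-06 cm
Step 3: Cox = 3.45306e-13 / 2.4760e-06 = 1.39e-07 F/cm^2

1.39e-07


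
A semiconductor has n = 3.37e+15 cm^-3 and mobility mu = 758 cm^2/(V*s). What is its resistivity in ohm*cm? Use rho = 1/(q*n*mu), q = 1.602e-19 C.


Step 1: sigma = q * n * mu = 1.602e-19 * 3.37e+15 * 758 = 4.09224e-01 S/cm
Step 2: rho = 1 / sigma = 1 / 4.09224e-01 = 2.444 ohm*cm

2.444


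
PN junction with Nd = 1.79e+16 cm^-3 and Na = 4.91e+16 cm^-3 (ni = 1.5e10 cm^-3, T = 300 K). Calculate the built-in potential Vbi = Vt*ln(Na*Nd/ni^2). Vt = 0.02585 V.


Step 1: Compute Na*Nd/ni^2 = 4.91e+16 * 1.79e+16 / (1.5e10)^2 = 3.9062e+12
Step 2: ln(3.9062e+12) = 28.9936
Step 3: Vbi = 0.02585 * 28.9936 = 0.749 V

0.749


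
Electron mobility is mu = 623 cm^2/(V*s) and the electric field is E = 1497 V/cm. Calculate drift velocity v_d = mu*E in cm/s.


Step 1: v_d = mu * E
Step 2: v_d = 623 * 1497 = 932631
Step 3: v_d = 9.33e+05 cm/s

9.33e+05


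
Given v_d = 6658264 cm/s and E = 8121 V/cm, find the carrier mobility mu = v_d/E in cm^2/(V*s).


Step 1: mu = v_d / E
Step 2: mu = 6658264 / 8121
Step 3: mu = 819.88 cm^2/(V*s)

819.88


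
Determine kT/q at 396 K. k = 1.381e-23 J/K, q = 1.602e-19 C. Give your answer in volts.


Step 1: kT = 1.381e-23 * 396 = 5.46876e-21 J
Step 2: Vt = kT/q = 5.46876e-21 / 1.602e-19
Step 3: Vt = 0.03414 V

0.03414


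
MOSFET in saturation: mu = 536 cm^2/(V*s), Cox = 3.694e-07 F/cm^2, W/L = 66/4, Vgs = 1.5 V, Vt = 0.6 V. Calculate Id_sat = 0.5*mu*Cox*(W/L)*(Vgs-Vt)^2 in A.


Step 1: Overdrive voltage Vov = Vgs - Vt = 1.5 - 0.6 = 0.9 V
Step 2: W/L = 66/4 = 16.5
Step 3: Id = 0.5 * 536 * 3.694e-07 * 16.5 * 0.9^2
Step 4: Id = 1.32e-03 A

1.32e-03


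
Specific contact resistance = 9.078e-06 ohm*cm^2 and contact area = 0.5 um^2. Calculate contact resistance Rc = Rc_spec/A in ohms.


Step 1: Convert area to cm^2: 0.5 um^2 = 5.0000e-09 cm^2
Step 2: Rc = Rc_spec / A = 9.078e-06 / 5.0000e-09
Step 3: Rc = 1.82e+03 ohms

1.82e+03


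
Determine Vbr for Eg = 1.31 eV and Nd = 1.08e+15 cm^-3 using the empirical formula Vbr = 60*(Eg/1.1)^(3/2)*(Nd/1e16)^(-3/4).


Step 1: Eg/1.1 = 1.31/1.1 = 1.190909
Step 2: (Eg/1.1)^1.5 = 1.190909^1.5 = 1.299624
Step 3: (Nd/1e16)^(-0.75) = (0.108)^(-0.75) = 5.308016
Step 4: Vbr = 60 * 1.299624 * 5.308016 = 413.9 V

413.9


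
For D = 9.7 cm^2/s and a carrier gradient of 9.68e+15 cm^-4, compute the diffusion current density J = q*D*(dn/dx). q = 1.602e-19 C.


Step 1: J = q * D * (dn/dx)
Step 2: J = 1.602e-19 * 9.7 * 9.68e+15
Step 3: J = 1.50e-02 A/cm^2

1.50e-02


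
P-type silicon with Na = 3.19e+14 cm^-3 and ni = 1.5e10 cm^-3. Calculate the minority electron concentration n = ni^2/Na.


Step 1: Majority hole concentration p ≈ Na = 3.19e+14 cm^-3
Step 2: n = ni^2 / Na = (1.5e10)^2 / 3.19e+14
Step 3: n = 7.05e+05 cm^-3

7.05e+05


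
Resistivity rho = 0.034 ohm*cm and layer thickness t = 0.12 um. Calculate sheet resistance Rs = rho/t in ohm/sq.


Step 1: Convert thickness to cm: t = 0.12 um = 1.2000e-05 cm
Step 2: Rs = rho / t = 0.034 / 1.2000e-05
Step 3: Rs = 2833.3 ohm/sq

2833.3


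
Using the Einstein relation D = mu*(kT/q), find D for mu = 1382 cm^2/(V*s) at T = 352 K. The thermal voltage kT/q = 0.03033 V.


Step 1: D = mu * (kT/q)
Step 2: D = 1382 * 0.03033
Step 3: D = 41.92 cm^2/s

41.92


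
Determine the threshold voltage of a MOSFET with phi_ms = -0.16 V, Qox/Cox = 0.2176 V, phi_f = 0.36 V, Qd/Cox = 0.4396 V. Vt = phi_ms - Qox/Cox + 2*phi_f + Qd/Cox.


Step 1: Vt = phi_ms - Qox/Cox + 2*phi_f + Qd/Cox
Step 2: Vt = -0.16 - 0.2176 + 2*0.36 + 0.4396
Step 3: Vt = -0.16 - 0.2176 + 0.72 + 0.4396
Step 4: Vt = 0.782 V

0.782


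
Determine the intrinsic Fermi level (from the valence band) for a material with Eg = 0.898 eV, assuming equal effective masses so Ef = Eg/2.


Step 1: For an intrinsic semiconductor, the Fermi level sits at midgap.
Step 2: Ef = Eg / 2 = 0.898 / 2 = 0.449 eV

0.449


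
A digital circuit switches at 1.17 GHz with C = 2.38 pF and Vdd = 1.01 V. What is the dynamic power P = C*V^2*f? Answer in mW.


Step 1: V^2 = 1.01^2 = 1.0201 V^2
Step 2: P = C*V^2*f = 2.38e-12 F * 1.0201 * 1.17e9 Hz
Step 3: P = 2.84057046e-03 W
Step 4: P = 2.841 mW

2.841


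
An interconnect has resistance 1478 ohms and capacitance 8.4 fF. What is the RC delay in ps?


Step 1: tau = R * C
Step 2: tau = 1478 * 8.4 fF = 1478 * 8.4e-15 F
Step 3: tau = 1.24152e-11 s = 12.4152 ps

12.4152


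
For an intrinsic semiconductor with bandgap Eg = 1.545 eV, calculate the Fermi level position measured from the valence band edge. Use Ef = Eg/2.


Step 1: For an intrinsic semiconductor, the Fermi level sits at midgap.
Step 2: Ef = Eg / 2 = 1.545 / 2 = 0.7725 eV

0.7725


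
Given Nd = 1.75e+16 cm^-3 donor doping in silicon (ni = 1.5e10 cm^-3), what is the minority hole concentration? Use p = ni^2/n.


Step 1: Since Nd >> ni, n ≈ Nd = 1.75e+16 cm^-3
Step 2: p = ni^2 / n = (1.5e10)^2 / 1.75e+16
Step 3: p = 2.25e20 / 1.75e+16 = 1.29e+04 cm^-3

1.29e+04


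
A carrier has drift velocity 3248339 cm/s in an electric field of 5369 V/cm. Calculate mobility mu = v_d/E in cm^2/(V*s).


Step 1: mu = v_d / E
Step 2: mu = 3248339 / 5369
Step 3: mu = 605.02 cm^2/(V*s)

605.02


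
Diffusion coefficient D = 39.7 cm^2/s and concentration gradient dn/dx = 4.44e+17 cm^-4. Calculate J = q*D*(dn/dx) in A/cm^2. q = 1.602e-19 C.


Step 1: J = q * D * (dn/dx)
Step 2: J = 1.602e-19 * 39.7 * 4.44e+17
Step 3: J = 2.82e+00 A/cm^2

2.82e+00


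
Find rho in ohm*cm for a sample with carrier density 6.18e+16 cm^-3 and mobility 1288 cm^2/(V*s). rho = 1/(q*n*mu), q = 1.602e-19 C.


Step 1: sigma = q * n * mu = 1.602e-19 * 6.18e+16 * 1288 = 1.27517e+01 S/cm
Step 2: rho = 1 / sigma = 1 / 1.27517e+01 = 0.07842 ohm*cm

0.07842


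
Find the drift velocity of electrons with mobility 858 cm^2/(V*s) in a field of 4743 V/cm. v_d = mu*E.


Step 1: v_d = mu * E
Step 2: v_d = 858 * 4743 = 4069494
Step 3: v_d = 4.07e+06 cm/s

4.07e+06


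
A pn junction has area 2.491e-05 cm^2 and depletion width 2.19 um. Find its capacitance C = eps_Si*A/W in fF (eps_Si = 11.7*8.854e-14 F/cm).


Step 1: eps_Si = 11.7 * 8.854e-14 = 1.035918e-12 F/cm
Step 2: W in cm = 2.19 * 1e-4 = 2.19e-04 cm
Step 3: C = 1.035918e-12 * 2.491e-05 / 2.19e-04 = 1.178298e-13 F
Step 4: C = 117.83 fF

117.83


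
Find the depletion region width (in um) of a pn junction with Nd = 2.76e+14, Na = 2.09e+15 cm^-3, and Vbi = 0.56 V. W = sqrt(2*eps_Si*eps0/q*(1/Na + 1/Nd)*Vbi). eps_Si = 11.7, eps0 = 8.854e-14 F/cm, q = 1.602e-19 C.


Step 1: 1/Na + 1/Nd = 1/2.09e+15 + 1/2.76e+14 = 4.10166e-15
Step 2: 2*eps*eps0/q = 2*11.7*8.854e-14/1.602e-19 = 1.293281e+07
Step 3: W^2 = 1.293281e+07 * 4.10166e-15 * 0.56 = 2.97058e-08
Step 4: W = sqrt(2.97058e-08) = 1.724e-04 cm = 1.724 um

1.724


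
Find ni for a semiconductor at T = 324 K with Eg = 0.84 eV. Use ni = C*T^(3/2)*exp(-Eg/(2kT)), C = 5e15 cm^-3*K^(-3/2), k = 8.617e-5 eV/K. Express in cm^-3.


Step 1: Compute kT = 8.617e-5 * 324 = 0.02791908 eV
Step 2: Exponent = -Eg/(2kT) = -0.84/(2*0.02791908) = -15.04348
Step 3: T^(3/2) = 324^1.5 = 5832.00
Step 4: ni = 5e15 * 5832.00 * exp(-15.04348) = 8.54e+12 cm^-3

8.54e+12


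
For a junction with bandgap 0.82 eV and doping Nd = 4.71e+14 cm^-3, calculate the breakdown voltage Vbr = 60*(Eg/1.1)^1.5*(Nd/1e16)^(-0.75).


Step 1: Eg/1.1 = 0.82/1.1 = 0.745455
Step 2: (Eg/1.1)^1.5 = 0.745455^1.5 = 0.643624
Step 3: (Nd/1e16)^(-0.75) = (0.0471)^(-0.75) = 9.890866
Step 4: Vbr = 60 * 0.643624 * 9.890866 = 382.0 V

382.0
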